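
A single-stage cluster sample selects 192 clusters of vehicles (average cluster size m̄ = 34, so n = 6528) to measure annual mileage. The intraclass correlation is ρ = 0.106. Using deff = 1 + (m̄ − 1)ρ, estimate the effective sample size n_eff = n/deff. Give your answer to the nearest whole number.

deff = 1 + (34 − 1)·0.106 = 1 + 3.498 = 4.498.
n_eff = 6528 / 4.498 = 1451.

1451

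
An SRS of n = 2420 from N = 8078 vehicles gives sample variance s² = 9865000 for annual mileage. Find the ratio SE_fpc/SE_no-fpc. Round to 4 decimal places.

0.8369

f = n/N = 2420/8078 = 0.29957910.
SE_no-fpc = √(s²/n) = 63.847054; SE_fpc = √((1−f)s²/n) = 53.434335.
Ratio = √(1−f) = 0.83691152.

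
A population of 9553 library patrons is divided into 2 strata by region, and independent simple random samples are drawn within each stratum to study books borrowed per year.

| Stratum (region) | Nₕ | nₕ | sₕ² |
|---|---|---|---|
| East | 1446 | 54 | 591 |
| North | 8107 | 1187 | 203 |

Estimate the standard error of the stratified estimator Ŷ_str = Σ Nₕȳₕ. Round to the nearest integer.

Var(Ŷ_str) = Σₕ Nₕ²(1 − fₕ)sₕ²/nₕ.
East: 1446²·(1 − 54/1446)·591/54 = 2.2029328 × 10^7.
North: 8107²·(1 − 1187/8107)·203/1187 = 9.5942623 × 10^6.
Sum = 3.162359 × 10^7.
SE = √(3.162359 × 10^7) = 5623.

5623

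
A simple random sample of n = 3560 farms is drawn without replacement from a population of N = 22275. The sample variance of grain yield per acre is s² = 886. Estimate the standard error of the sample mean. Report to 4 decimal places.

Under SRS without replacement, Var(ȳ) = (1 − f)·s²/n with f = n/N = 3560/22275 = 0.15982043.
Var(ȳ) = (1 − 0.15982043)·886/3560 = 0.84017957·0.2488764 = 0.20910087.
SE(ȳ) = √(0.20910087) = 0.4573.

0.4573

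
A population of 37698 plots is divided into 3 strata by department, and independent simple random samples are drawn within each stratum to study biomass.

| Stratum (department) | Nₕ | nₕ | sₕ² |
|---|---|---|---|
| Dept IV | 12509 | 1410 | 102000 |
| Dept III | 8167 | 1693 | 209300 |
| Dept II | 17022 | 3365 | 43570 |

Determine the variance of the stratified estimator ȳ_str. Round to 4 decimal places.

Var(ȳ_str) = Σₕ Wₕ²(1 − fₕ)sₕ²/nₕ with Wₕ = Nₕ/N, N = 37698.
Dept IV: Wₕ = 0.33182132; term = 0.33182132²·(1 − 0.11271884)·102000/1410 = 7.067257.
Dept III: Wₕ = 0.21664279; term = 0.21664279²·(1 − 0.20729766)·209300/1693 = 4.5995029.
Dept II: Wₕ = 0.45153589; term = 0.45153589²·(1 − 0.19768535)·43570/3365 = 2.1180283.
Sum = 13.784788.

13.7848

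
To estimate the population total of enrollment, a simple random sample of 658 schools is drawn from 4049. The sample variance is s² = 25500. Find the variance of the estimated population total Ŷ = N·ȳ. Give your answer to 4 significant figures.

Var(Ŷ) = N²·Var(ȳ) = N²·(1 − n/N)·s²/n.
f = 658/4049 = 0.16250926; Var(ȳ) = 0.83749074·25500/658 = 32.455948.
Var(Ŷ) = 4049² · 32.455948 = 5.3209583 × 10^8.

5.321 × 10^8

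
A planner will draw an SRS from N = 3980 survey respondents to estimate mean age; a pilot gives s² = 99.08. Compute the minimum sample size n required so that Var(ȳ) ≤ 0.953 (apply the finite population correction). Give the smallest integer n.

102

Without fpc, n₀ = s²/D = 99.08/0.953 = 103.9664.
With fpc, (1 − n/N)·s²/n ≤ D requires n ≥ n₀/(1 + n₀/N) = 103.9664/(1 + 103.9664/3980) = 101.3197.
Rounding up, n = 102.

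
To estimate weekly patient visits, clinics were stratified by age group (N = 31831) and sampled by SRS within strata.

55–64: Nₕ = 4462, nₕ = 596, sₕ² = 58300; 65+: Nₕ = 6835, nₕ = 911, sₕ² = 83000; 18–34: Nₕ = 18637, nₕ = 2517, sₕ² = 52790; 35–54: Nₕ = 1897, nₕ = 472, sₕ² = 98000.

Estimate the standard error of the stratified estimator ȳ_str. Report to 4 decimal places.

Var(ȳ_str) = Σₕ Wₕ²(1 − fₕ)sₕ²/nₕ with Wₕ = Nₕ/N, N = 31831.
55–64: Wₕ = 0.14017781; term = 0.14017781²·(1 − 0.13357239)·58300/596 = 1.6653792.
65+: Wₕ = 0.21472778; term = 0.21472778²·(1 − 0.13328456)·83000/911 = 3.6409333.
18–34: Wₕ = 0.58549841; term = 0.58549841²·(1 − 0.13505392)·52790/2517 = 6.2188334.
35–54: Wₕ = 0.05959599; term = 0.05959599²·(1 − 0.24881392)·98000/472 = 0.5539438.
Sum = 12.07909.
SE = √(12.07909) = 3.4755.

3.4755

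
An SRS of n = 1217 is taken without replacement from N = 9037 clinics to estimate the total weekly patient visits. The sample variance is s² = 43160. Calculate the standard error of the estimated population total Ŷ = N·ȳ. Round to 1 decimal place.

50062.3

Var(Ŷ) = N²·Var(ȳ) = N²·(1 − n/N)·s²/n.
f = 1217/9037 = 0.13466858; Var(ȳ) = 0.86533142·43160/1217 = 30.688335.
Var(Ŷ) = 9037² · 30.688335 = 2.5062356 × 10^9.
SE(Ŷ) = √(2.5062356 × 10^9) = 50062.3.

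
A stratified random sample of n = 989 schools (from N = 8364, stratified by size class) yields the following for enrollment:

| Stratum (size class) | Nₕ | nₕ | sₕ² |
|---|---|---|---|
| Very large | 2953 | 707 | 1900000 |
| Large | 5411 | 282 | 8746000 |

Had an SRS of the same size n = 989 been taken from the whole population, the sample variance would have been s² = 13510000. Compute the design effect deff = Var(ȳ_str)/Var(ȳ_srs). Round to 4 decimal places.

1.0426

Var(ȳ_str) = Σ Wₕ²(1−fₕ)sₕ²/nₕ with Wₕ = Nₕ/8364:
  Very large: (2953/8364)²·(1−707/2953)·1900000/707 = 254.78822
  Large: (5411/8364)²·(1−282/5411)·8746000/282 = 12303.893
  → Var(ȳ_str) = 12558.681.
Var(ȳ_srs) = (1 − 989/8364)·13510000/989 = 12045.007.
deff = 12558.681 / 12045.007 = 1.0426.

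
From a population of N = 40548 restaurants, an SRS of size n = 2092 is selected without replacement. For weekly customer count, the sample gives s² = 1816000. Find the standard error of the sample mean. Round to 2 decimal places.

Under SRS without replacement, Var(ȳ) = (1 − f)·s²/n with f = n/N = 2092/40548 = 0.05159317.
Var(ȳ) = (1 − 0.05159317)·1816000/2092 = 0.94840683·868.06883 = 823.28241.
SE(ȳ) = √(823.28241) = 28.69.

28.69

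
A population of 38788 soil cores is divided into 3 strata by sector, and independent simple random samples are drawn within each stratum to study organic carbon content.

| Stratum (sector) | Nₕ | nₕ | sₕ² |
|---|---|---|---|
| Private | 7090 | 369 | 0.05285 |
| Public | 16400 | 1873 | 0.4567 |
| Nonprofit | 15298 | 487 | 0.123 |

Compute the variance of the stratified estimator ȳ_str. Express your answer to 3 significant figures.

8.12 × 10^-5

Var(ȳ_str) = Σₕ Wₕ²(1 − fₕ)sₕ²/nₕ with Wₕ = Nₕ/N, N = 38788.
Private: Wₕ = 0.18278849; term = 0.18278849²·(1 − 0.05204513)·0.05285/369 = 4.5363231 × 10^-6.
Public: Wₕ = 0.42281118; term = 0.42281118²·(1 − 0.11420732)·0.4567/1873 = 3.861164 × 10^-5.
Nonprofit: Wₕ = 0.39440033; term = 0.39440033²·(1 − 0.03183423)·0.123/487 = 3.8036488 × 10^-5.
Sum = 8.1184451 × 10^-5.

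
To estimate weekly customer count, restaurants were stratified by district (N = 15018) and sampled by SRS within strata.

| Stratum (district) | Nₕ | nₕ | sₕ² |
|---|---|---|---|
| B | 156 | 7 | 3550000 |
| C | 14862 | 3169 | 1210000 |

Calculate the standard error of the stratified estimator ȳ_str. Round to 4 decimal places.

18.6136

Var(ȳ_str) = Σₕ Wₕ²(1 − fₕ)sₕ²/nₕ with Wₕ = Nₕ/N, N = 15018.
B: Wₕ = 0.01038753; term = 0.01038753²·(1 − 0.04487179)·3550000/7 = 52.265725.
C: Wₕ = 0.98961247; term = 0.98961247²·(1 − 0.21322837)·1210000/3169 = 294.19964.
Sum = 346.46537.
SE = √(346.46537) = 18.6136.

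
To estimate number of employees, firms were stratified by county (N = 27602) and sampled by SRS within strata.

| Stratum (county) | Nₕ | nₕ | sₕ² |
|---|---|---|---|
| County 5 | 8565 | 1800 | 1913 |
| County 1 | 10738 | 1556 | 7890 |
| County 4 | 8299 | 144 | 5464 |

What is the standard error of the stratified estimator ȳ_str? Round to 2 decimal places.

2.03

Var(ȳ_str) = Σₕ Wₕ²(1 − fₕ)sₕ²/nₕ with Wₕ = Nₕ/N, N = 27602.
County 5: Wₕ = 0.31030360; term = 0.31030360²·(1 − 0.21015762)·1913/1800 = 0.080827013.
County 1: Wₕ = 0.38902978; term = 0.38902978²·(1 − 0.14490594)·7890/1556 = 0.65621627.
County 4: Wₕ = 0.30066662; term = 0.30066662²·(1 − 0.01735149)·5464/144 = 3.3706746.
Sum = 4.1077179.
SE = √(4.1077179) = 2.03.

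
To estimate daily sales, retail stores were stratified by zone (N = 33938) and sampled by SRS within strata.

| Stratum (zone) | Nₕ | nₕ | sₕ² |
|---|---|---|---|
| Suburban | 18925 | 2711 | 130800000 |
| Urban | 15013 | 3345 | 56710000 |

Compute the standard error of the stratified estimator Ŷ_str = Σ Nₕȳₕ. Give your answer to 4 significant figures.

Var(Ŷ_str) = Σₕ Nₕ²(1 − fₕ)sₕ²/nₕ.
Suburban: 18925²·(1 − 2711/18925)·130800000/2711 = 1.4804859 × 10^13.
Urban: 15013²·(1 − 3345/15013)·56710000/3345 = 2.9698016 × 10^12.
Sum = 1.7774661 × 10^13.
SE = √(1.7774661 × 10^13) = 4.216 × 10^6.

4.216 × 10^6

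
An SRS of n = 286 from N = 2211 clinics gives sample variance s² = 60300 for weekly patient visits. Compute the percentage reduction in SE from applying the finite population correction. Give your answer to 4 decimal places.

f = n/N = 286/2211 = 0.12935323.
SE_no-fpc = √(s²/n) = 14.520302; SE_fpc = √((1−f)s²/n) = 13.548669.
Ratio = √(1−f) = 0.93308454. Reduction = 100·(1 − 0.93308454) = 6.6915%.

6.6915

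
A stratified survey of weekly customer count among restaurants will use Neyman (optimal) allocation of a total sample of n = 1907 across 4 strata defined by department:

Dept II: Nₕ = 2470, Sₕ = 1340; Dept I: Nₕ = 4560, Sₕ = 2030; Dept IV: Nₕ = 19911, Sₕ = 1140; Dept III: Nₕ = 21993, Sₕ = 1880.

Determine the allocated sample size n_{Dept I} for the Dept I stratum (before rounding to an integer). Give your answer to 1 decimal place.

230.4

Neyman allocation: nₕ = n·NₕSₕ / Σⱼ NⱼSⱼ.
Σ NⱼSⱼ = 2470·1340 + 4560·2030 + 19911·1140 + 21993·1880 = 7.661198 × 10^7.
n_{Dept I} = 1907·4560·2030 / (7.661198 × 10^7) = 230.4.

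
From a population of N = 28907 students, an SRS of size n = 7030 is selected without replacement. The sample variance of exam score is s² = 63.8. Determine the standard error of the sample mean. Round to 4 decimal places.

Under SRS without replacement, Var(ȳ) = (1 − f)·s²/n with f = n/N = 7030/28907 = 0.24319369.
Var(ȳ) = (1 − 0.24319369)·63.8/7030 = 0.75680631·0.0090753912 = 0.0068683133.
SE(ȳ) = √(0.0068683133) = 0.0829.

0.0829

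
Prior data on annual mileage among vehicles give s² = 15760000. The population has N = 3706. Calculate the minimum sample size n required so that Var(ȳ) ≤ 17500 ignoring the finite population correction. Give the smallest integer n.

Without fpc, n₀ = s²/D = 15760000/17500 = 900.5714.
Rounding up, n = 901.

901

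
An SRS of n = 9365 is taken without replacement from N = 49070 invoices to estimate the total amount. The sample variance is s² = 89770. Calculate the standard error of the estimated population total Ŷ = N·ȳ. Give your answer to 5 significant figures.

136660

Var(Ŷ) = N²·Var(ȳ) = N²·(1 − n/N)·s²/n.
f = 9365/49070 = 0.19084981; Var(ȳ) = 0.80915019·89770/9365 = 7.7562641.
Var(Ŷ) = 49070² · 7.7562641 = 1.8676036 × 10^10.
SE(Ŷ) = √(1.8676036 × 10^10) = 136660.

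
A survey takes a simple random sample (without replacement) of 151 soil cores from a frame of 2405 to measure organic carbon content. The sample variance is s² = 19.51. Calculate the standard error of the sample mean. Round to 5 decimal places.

0.34798

Under SRS without replacement, Var(ȳ) = (1 − f)·s²/n with f = n/N = 151/2405 = 0.06278586.
Var(ȳ) = (1 − 0.06278586)·19.51/151 = 0.93721414·0.1292053 = 0.12109303.
SE(ȳ) = √(0.12109303) = 0.34798.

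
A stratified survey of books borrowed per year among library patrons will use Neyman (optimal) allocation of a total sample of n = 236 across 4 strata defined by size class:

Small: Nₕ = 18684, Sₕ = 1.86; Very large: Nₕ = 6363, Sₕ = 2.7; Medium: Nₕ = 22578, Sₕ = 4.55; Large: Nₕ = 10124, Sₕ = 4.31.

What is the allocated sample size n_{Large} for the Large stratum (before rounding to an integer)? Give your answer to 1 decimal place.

51.9

Neyman allocation: nₕ = n·NₕSₕ / Σⱼ NⱼSⱼ.
Σ NⱼSⱼ = 18684·1.86 + 6363·2.7 + 22578·4.55 + 10124·4.31 = 198296.68.
n_{Large} = 236·10124·4.31 / 198296.68 = 51.9.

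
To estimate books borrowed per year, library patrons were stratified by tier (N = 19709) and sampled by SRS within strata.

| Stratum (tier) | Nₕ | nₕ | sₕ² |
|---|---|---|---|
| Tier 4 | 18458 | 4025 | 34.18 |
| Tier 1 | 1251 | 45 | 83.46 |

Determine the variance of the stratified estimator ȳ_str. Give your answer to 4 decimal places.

0.0130

Var(ȳ_str) = Σₕ Wₕ²(1 − fₕ)sₕ²/nₕ with Wₕ = Nₕ/N, N = 19709.
Tier 4: Wₕ = 0.93652646; term = 0.93652646²·(1 − 0.21806263)·34.18/4025 = 0.0058239582.
Tier 1: Wₕ = 0.06347354; term = 0.06347354²·(1 − 0.03597122)·83.46/45 = 0.0072034626.
Sum = 0.013027421.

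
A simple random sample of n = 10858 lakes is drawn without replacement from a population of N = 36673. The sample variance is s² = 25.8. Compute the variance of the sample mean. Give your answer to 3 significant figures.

0.00167

Under SRS without replacement, Var(ȳ) = (1 − f)·s²/n with f = n/N = 10858/36673 = 0.29607613.
Var(ȳ) = (1 − 0.29607613)·25.8/10858 = 0.70392387·0.0023761282 = 0.0016726134.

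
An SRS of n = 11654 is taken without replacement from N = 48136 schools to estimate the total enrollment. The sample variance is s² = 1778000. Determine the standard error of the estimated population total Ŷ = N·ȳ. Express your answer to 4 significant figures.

517600

Var(Ŷ) = N²·Var(ȳ) = N²·(1 − n/N)·s²/n.
f = 11654/48136 = 0.24210570; Var(ȳ) = 0.75789430·1778000/11654 = 115.62863.
Var(Ŷ) = 48136² · 115.62863 = 2.6792015 × 10^11.
SE(Ŷ) = √(2.6792015 × 10^11) = 517600.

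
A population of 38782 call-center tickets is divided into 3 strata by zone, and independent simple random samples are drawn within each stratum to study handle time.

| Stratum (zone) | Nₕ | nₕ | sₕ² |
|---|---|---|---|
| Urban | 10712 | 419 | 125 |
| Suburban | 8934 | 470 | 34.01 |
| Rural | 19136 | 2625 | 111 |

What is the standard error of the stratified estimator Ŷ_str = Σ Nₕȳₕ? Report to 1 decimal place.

Var(Ŷ_str) = Σₕ Nₕ²(1 − fₕ)sₕ²/nₕ.
Urban: 10712²·(1 − 419/10712)·125/419 = 3.2893382 × 10^7.
Suburban: 8934²·(1 − 470/8934)·34.01/470 = 5.471802 × 10^6.
Rural: 19136²·(1 − 2625/19136)·111/2625 = 1.3360362 × 10^7.
Sum = 5.1725546 × 10^7.
SE = √(5.1725546 × 10^7) = 7192.0.

7192.0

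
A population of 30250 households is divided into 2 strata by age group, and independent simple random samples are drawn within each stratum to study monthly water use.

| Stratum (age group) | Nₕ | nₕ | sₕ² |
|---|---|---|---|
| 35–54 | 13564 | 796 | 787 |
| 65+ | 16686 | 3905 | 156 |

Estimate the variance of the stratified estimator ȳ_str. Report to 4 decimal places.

0.1964

Var(ȳ_str) = Σₕ Wₕ²(1 − fₕ)sₕ²/nₕ with Wₕ = Nₕ/N, N = 30250.
35–54: Wₕ = 0.44839669; term = 0.44839669²·(1 − 0.05868475)·787/796 = 0.18712058.
65+: Wₕ = 0.55160331; term = 0.55160331²·(1 − 0.23402853)·156/3905 = 0.0093104329.
Sum = 0.19643101.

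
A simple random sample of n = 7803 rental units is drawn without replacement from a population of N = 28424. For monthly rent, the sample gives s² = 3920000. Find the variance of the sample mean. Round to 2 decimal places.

Under SRS without replacement, Var(ȳ) = (1 − f)·s²/n with f = n/N = 7803/28424 = 0.27452153.
Var(ȳ) = (1 − 0.27452153)·3920000/7803 = 0.72547847·502.37088 = 364.45926.

364.46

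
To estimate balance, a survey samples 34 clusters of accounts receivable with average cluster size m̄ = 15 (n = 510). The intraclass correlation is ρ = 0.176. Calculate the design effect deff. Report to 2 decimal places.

3.46

deff = 1 + (15 − 1)·0.176 = 1 + 2.464 = 3.464.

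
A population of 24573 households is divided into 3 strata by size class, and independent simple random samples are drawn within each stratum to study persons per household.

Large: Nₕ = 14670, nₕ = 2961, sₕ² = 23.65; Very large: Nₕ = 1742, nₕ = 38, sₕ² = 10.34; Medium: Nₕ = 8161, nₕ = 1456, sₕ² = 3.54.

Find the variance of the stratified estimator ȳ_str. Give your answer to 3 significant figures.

Var(ȳ_str) = Σₕ Wₕ²(1 − fₕ)sₕ²/nₕ with Wₕ = Nₕ/N, N = 24573.
Large: Wₕ = 0.59699670; term = 0.59699670²·(1 − 0.20184049)·23.65/2961 = 0.002272094.
Very large: Wₕ = 0.07089082; term = 0.07089082²·(1 − 0.02181401)·10.34/38 = 0.0013376372.
Medium: Wₕ = 0.33211248; term = 0.33211248²·(1 − 0.17840951)·3.54/1456 = 2.2032698 × 10^-4.
Sum = 0.0038300582.

0.00383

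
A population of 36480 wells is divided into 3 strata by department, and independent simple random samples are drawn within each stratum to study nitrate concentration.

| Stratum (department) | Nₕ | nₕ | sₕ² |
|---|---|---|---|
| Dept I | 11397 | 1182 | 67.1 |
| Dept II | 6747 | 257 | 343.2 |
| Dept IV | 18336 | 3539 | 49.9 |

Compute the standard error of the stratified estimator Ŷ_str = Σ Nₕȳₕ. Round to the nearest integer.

8301

Var(Ŷ_str) = Σₕ Nₕ²(1 − fₕ)sₕ²/nₕ.
Dept I: 11397²·(1 − 1182/11397)·67.1/1182 = 6.6089728 × 10^6.
Dept II: 6747²·(1 − 257/6747)·343.2/257 = 5.847491 × 10^7.
Dept IV: 18336²·(1 − 3539/18336)·49.9/3539 = 3.8255885 × 10^6.
Sum = 6.8909471 × 10^7.
SE = √(6.8909471 × 10^7) = 8301.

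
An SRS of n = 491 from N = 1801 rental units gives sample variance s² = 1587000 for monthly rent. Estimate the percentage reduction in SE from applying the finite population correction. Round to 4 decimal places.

f = n/N = 491/1801 = 0.27262632.
SE_no-fpc = √(s²/n) = 56.852258; SE_fpc = √((1−f)s²/n) = 48.487133.
Ratio = √(1−f) = 0.85286205. Reduction = 100·(1 − 0.85286205) = 14.7138%.

14.7138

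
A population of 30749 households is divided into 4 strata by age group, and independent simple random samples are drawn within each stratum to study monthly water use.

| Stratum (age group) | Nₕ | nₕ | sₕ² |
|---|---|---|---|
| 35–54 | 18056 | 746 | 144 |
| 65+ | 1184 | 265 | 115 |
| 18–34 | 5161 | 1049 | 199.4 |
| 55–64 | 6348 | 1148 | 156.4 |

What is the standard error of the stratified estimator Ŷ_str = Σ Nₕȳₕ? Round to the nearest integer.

8327

Var(Ŷ_str) = Σₕ Nₕ²(1 − fₕ)sₕ²/nₕ.
35–54: 18056²·(1 − 746/18056)·144/746 = 6.0331244 × 10^7.
65+: 1184²·(1 − 265/1184)·115/265 = 472192.6.
18–34: 5161²·(1 − 1049/5161)·199.4/1049 = 4.0340068 × 10^6.
55–64: 6348²·(1 − 1148/6348)·156.4/1148 = 4.4971267 × 10^6.
Sum = 6.933457 × 10^7.
SE = √(6.933457 × 10^7) = 8327.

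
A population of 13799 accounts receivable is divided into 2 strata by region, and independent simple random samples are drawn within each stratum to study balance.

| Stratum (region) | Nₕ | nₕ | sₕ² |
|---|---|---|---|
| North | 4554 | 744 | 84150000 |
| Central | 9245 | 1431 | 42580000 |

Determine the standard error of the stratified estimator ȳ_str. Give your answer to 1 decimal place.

147.0

Var(ȳ_str) = Σₕ Wₕ²(1 − fₕ)sₕ²/nₕ with Wₕ = Nₕ/N, N = 13799.
North: Wₕ = 0.33002391; term = 0.33002391²·(1 − 0.16337286)·84150000/744 = 10306.328.
Central: Wₕ = 0.66997609; term = 0.66997609²·(1 − 0.15478637)·42580000/1431 = 11288.887.
Sum = 21595.215.
SE = √(21595.215) = 147.0.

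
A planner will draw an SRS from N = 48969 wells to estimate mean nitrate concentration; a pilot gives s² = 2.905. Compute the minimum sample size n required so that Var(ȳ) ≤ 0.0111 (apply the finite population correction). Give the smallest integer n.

261

Without fpc, n₀ = s²/D = 2.905/0.0111 = 261.7117.
With fpc, (1 − n/N)·s²/n ≤ D requires n ≥ n₀/(1 + n₀/N) = 261.7117/(1 + 261.7117/48969) = 260.3204.
Rounding up, n = 261.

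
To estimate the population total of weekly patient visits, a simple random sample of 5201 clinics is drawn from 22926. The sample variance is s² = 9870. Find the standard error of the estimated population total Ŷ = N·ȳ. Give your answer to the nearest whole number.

27770

Var(Ŷ) = N²·Var(ȳ) = N²·(1 − n/N)·s²/n.
f = 5201/22926 = 0.22686033; Var(ȳ) = 0.77313967·9870/5201 = 1.4671964.
Var(Ŷ) = 22926² · 1.4671964 = 7.7116059 × 10^8.
SE(Ŷ) = √(7.7116059 × 10^8) = 27770.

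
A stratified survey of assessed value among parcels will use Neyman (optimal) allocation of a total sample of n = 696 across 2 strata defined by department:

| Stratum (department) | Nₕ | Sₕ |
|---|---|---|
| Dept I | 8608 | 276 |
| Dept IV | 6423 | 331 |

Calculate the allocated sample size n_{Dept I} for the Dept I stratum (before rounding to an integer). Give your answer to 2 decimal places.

367.31

Neyman allocation: nₕ = n·NₕSₕ / Σⱼ NⱼSⱼ.
Σ NⱼSⱼ = 8608·276 + 6423·331 = 4.501821 × 10^6.
n_{Dept I} = 696·8608·276 / (4.501821 × 10^6) = 367.31.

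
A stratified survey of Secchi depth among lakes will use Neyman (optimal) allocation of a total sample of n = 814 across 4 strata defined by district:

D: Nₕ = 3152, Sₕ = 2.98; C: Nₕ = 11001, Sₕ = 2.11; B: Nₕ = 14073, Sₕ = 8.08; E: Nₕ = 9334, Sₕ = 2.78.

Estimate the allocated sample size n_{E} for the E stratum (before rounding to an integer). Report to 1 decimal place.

122.6

Neyman allocation: nₕ = n·NₕSₕ / Σⱼ NⱼSⱼ.
Σ NⱼSⱼ = 3152·2.98 + 11001·2.11 + 14073·8.08 + 9334·2.78 = 172263.43.
n_{E} = 814·9334·2.78 / 172263.43 = 122.6.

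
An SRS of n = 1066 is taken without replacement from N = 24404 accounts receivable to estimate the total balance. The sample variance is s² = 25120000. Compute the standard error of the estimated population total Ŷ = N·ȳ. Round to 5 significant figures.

Var(Ŷ) = N²·Var(ȳ) = N²·(1 − n/N)·s²/n.
f = 1066/24404 = 0.04368136; Var(ȳ) = 0.95631864·25120000/1066 = 22535.389.
Var(Ŷ) = 24404² · 22535.389 = 1.3421068 × 10^13.
SE(Ŷ) = √(1.3421068 × 10^13) = 3.6635 × 10^6.

3.6635 × 10^6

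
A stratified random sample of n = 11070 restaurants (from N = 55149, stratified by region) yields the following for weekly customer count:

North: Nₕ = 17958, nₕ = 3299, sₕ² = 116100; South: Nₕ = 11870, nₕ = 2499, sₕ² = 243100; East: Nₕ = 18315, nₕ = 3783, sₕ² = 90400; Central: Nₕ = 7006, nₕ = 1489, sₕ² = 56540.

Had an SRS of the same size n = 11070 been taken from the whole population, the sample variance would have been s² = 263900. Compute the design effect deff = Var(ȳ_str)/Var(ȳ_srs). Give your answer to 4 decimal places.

0.4817

Var(ȳ_str) = Σ Wₕ²(1−fₕ)sₕ²/nₕ with Wₕ = Nₕ/55149:
  North: (17958/55149)²·(1−3299/17958)·116100/3299 = 3.0460493
  South: (11870/55149)²·(1−2499/11870)·243100/2499 = 3.5577881
  East: (18315/55149)²·(1−3783/18315)·90400/3783 = 2.0911689
  Central: (7006/55149)²·(1−1489/7006)·56540/1489 = 0.48256847
  → Var(ȳ_str) = 9.1775748.
Var(ȳ_srs) = (1 − 11070/55149)·263900/11070 = 19.053987.
deff = 9.1775748 / 19.053987 = 0.4817.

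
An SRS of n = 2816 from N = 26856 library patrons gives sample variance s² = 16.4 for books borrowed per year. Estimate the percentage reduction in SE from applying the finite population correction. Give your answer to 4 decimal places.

5.3879

f = n/N = 2816/26856 = 0.10485553.
SE_no-fpc = √(s²/n) = 0.076314243; SE_fpc = √((1−f)s²/n) = 0.072202489.
Ratio = √(1−f) = 0.94612075. Reduction = 100·(1 − 0.94612075) = 5.3879%.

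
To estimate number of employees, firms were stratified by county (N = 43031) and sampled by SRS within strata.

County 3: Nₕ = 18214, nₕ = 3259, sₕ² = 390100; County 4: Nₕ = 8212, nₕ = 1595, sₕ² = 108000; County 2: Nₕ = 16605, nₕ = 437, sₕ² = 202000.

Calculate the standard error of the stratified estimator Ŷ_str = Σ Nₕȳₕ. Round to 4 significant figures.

400500

Var(Ŷ_str) = Σₕ Nₕ²(1 − fₕ)sₕ²/nₕ.
County 3: 18214²·(1 − 3259/18214)·390100/3259 = 3.2604935 × 10^10.
County 4: 8212²·(1 − 1595/8212)·108000/1595 = 3.6793673 × 10^9.
County 2: 16605²·(1 − 437/16605)·202000/437 = 1.2409809 × 10^11.
Sum = 1.6038239 × 10^11.
SE = √(1.6038239 × 10^11) = 400500.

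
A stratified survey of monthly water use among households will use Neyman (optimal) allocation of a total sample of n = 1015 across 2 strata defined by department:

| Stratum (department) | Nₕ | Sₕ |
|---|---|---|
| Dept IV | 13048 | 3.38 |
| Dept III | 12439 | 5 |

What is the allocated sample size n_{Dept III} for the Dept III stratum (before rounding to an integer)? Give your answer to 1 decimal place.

593.9

Neyman allocation: nₕ = n·NₕSₕ / Σⱼ NⱼSⱼ.
Σ NⱼSⱼ = 13048·3.38 + 12439·5 = 106297.24.
n_{Dept III} = 1015·12439·5 / 106297.24 = 593.9.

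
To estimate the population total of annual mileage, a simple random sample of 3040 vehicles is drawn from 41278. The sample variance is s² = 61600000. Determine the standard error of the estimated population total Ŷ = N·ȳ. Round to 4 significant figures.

5.655 × 10^6

Var(Ŷ) = N²·Var(ȳ) = N²·(1 − n/N)·s²/n.
f = 3040/41278 = 0.07364698; Var(ȳ) = 0.92635302·61600000/3040 = 18770.838.
Var(Ŷ) = 41278² · 18770.838 = 3.1983129 × 10^13.
SE(Ŷ) = √(3.1983129 × 10^13) = 5.655 × 10^6.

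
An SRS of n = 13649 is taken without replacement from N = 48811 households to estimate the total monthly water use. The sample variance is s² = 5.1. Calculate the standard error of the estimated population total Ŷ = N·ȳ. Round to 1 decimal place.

800.8

Var(Ŷ) = N²·Var(ȳ) = N²·(1 − n/N)·s²/n.
f = 13649/48811 = 0.27962959; Var(ȳ) = 0.72037041·5.1/13649 = 2.691691 × 10^-4.
Var(Ŷ) = 48811² · (2.691691 × 10^-4) = 641299.07.
SE(Ŷ) = √(641299.07) = 800.8.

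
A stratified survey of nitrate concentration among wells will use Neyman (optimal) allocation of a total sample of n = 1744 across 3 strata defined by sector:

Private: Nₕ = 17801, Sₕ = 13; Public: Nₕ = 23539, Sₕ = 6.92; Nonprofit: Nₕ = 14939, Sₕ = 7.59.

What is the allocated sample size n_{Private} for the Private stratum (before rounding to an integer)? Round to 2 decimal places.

794.94

Neyman allocation: nₕ = n·NₕSₕ / Σⱼ NⱼSⱼ.
Σ NⱼSⱼ = 17801·13 + 23539·6.92 + 14939·7.59 = 507689.89.
n_{Private} = 1744·17801·13 / 507689.89 = 794.94.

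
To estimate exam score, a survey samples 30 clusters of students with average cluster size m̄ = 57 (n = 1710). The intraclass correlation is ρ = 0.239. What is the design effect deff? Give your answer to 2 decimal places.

deff = 1 + (57 − 1)·0.239 = 1 + 13.384 = 14.384.

14.38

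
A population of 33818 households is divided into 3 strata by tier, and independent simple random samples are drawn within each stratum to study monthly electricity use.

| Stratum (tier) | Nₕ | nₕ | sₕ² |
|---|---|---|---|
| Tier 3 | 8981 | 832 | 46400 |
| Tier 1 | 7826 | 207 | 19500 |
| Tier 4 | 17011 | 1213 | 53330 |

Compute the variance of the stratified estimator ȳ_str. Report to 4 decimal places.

Var(ȳ_str) = Σₕ Wₕ²(1 − fₕ)sₕ²/nₕ with Wₕ = Nₕ/N, N = 33818.
Tier 3: Wₕ = 0.26556863; term = 0.26556863²·(1 − 0.09264002)·46400/832 = 3.5688462.
Tier 1: Wₕ = 0.23141522; term = 0.23141522²·(1 − 0.02645029)·19500/207 = 4.9114106.
Tier 4: Wₕ = 0.50301615; term = 0.50301615²·(1 − 0.07130680)·53330/1213 = 10.331108.
Sum = 18.811365.

18.8114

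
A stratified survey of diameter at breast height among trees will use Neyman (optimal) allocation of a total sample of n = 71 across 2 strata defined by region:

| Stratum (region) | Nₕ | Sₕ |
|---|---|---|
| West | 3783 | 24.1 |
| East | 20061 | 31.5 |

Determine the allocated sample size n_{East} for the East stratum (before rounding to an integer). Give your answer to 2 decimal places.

62.05

Neyman allocation: nₕ = n·NₕSₕ / Σⱼ NⱼSⱼ.
Σ NⱼSⱼ = 3783·24.1 + 20061·31.5 = 723091.8.
n_{East} = 71·20061·31.5 / 723091.8 = 62.05.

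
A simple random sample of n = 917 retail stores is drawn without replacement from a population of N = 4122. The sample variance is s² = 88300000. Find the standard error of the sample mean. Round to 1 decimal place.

Under SRS without replacement, Var(ȳ) = (1 − f)·s²/n with f = n/N = 917/4122 = 0.22246482.
Var(ȳ) = (1 − 0.22246482)·88300000/917 = 0.77753518·96292.257 = 74870.617.
SE(ȳ) = √(74870.617) = 273.6.

273.6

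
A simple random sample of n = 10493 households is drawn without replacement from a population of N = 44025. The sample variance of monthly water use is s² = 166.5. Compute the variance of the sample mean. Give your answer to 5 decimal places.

Under SRS without replacement, Var(ȳ) = (1 − f)·s²/n with f = n/N = 10493/44025 = 0.23834185.
Var(ȳ) = (1 − 0.23834185)·166.5/10493 = 0.76165815·0.015867721 = 0.012085779.

0.01209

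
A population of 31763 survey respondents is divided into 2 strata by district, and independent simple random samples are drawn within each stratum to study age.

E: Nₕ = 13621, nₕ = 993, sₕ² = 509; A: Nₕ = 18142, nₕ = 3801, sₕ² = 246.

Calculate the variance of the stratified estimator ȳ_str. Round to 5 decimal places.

Var(ȳ_str) = Σₕ Wₕ²(1 − fₕ)sₕ²/nₕ with Wₕ = Nₕ/N, N = 31763.
E: Wₕ = 0.42883229; term = 0.42883229²·(1 − 0.07290214)·509/993 = 0.087391475.
A: Wₕ = 0.57116771; term = 0.57116771²·(1 − 0.20951384)·246/3801 = 0.016690095.
Sum = 0.10408157.

0.10408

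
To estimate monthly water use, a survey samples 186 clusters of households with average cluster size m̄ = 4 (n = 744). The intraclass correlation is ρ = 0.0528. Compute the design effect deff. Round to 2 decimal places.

1.16

deff = 1 + (4 − 1)·0.0528 = 1 + 0.1584 = 1.1584.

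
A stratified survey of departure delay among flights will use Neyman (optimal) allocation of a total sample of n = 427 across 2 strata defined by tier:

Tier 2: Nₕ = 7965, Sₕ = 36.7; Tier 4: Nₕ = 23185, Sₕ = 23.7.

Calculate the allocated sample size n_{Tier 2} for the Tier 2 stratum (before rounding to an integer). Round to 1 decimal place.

Neyman allocation: nₕ = n·NₕSₕ / Σⱼ NⱼSⱼ.
Σ NⱼSⱼ = 7965·36.7 + 23185·23.7 = 841800.
n_{Tier 2} = 427·7965·36.7 / 841800 = 148.3.

148.3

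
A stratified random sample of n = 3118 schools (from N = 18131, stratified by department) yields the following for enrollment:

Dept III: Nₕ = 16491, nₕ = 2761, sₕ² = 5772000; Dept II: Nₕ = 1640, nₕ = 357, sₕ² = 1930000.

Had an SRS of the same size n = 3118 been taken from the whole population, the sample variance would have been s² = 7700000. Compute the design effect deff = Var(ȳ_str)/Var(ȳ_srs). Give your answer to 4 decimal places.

Var(ȳ_str) = Σ Wₕ²(1−fₕ)sₕ²/nₕ with Wₕ = Nₕ/18131:
  Dept III: (16491/18131)²·(1−2761/16491)·5772000/2761 = 1439.9053
  Dept II: (1640/18131)²·(1−357/1640)·1930000/357 = 34.603186
  → Var(ȳ_str) = 1474.5085.
Var(ȳ_srs) = (1 − 3118/18131)·7700000/3118 = 2044.8448.
deff = 1474.5085 / 2044.8448 = 0.7211.

0.7211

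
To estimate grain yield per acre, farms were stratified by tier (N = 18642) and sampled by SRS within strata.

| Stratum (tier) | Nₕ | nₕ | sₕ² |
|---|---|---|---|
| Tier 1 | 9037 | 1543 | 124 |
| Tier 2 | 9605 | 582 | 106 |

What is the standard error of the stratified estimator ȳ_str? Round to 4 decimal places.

0.2471

Var(ȳ_str) = Σₕ Wₕ²(1 − fₕ)sₕ²/nₕ with Wₕ = Nₕ/N, N = 18642.
Tier 1: Wₕ = 0.48476558; term = 0.48476558²·(1 − 0.17074250)·124/1543 = 0.015660612.
Tier 2: Wₕ = 0.51523442; term = 0.51523442²·(1 − 0.06059344)·106/582 = 0.045419903.
Sum = 0.061080515.
SE = √(0.061080515) = 0.2471.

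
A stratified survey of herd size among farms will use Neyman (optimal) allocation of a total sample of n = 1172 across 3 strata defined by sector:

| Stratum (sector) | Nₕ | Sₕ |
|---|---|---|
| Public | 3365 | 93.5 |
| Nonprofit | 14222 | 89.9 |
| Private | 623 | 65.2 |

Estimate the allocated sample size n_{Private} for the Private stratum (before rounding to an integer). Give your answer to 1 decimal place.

Neyman allocation: nₕ = n·NₕSₕ / Σⱼ NⱼSⱼ.
Σ NⱼSⱼ = 3365·93.5 + 14222·89.9 + 623·65.2 = 1.6338049 × 10^6.
n_{Private} = 1172·623·65.2 / (1.6338049 × 10^6) = 29.1.

29.1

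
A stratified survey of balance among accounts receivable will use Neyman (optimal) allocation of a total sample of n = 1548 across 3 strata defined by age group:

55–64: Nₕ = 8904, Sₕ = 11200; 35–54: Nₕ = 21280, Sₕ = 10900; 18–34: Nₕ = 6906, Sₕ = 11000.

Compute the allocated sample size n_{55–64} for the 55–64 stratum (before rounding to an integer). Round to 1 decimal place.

Neyman allocation: nₕ = n·NₕSₕ / Σⱼ NⱼSⱼ.
Σ NⱼSⱼ = 8904·11200 + 21280·10900 + 6906·11000 = 4.076428 × 10^8.
n_{55–64} = 1548·8904·11200 / (4.076428 × 10^8) = 378.7.

378.7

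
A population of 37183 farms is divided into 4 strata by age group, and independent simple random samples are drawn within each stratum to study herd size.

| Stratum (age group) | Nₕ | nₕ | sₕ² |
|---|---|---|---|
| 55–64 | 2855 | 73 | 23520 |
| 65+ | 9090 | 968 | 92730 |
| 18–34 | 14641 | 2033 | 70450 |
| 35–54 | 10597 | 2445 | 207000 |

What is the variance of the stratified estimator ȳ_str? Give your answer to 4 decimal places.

16.8830

Var(ȳ_str) = Σₕ Wₕ²(1 − fₕ)sₕ²/nₕ with Wₕ = Nₕ/N, N = 37183.
55–64: Wₕ = 0.07678240; term = 0.07678240²·(1 − 0.02556918)·23520/73 = 1.8509251.
65+: Wₕ = 0.24446656; term = 0.24446656²·(1 − 0.10649065)·92730/968 = 5.1154391.
18–34: Wₕ = 0.39375521; term = 0.39375521²·(1 − 0.13885664)·70450/2033 = 4.6267039.
35–54: Wₕ = 0.28499583; term = 0.28499583²·(1 − 0.23072568)·207000/2445 = 5.2899277.
Sum = 16.882996.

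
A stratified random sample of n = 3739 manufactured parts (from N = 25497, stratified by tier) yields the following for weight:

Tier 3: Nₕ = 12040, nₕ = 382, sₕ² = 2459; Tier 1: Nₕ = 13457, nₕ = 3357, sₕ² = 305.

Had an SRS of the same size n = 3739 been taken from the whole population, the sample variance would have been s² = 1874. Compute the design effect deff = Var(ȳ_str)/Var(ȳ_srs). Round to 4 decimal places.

3.2940

Var(ȳ_str) = Σ Wₕ²(1−fₕ)sₕ²/nₕ with Wₕ = Nₕ/25497:
  Tier 3: (12040/25497)²·(1−382/12040)·2459/382 = 1.3898487
  Tier 1: (13457/25497)²·(1−3357/13457)·305/3357 = 0.018995029
  → Var(ȳ_str) = 1.4088437.
Var(ȳ_srs) = (1 − 3739/25497)·1874/3739 = 0.42770469.
deff = 1.4088437 / 0.42770469 = 3.2940.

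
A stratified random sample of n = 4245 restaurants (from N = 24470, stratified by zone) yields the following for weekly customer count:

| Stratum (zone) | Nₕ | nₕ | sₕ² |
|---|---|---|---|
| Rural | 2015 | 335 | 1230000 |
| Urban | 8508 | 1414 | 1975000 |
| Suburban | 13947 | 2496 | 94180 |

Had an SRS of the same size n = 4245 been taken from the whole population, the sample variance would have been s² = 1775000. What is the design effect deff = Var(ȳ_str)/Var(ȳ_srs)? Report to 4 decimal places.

0.4966

Var(ȳ_str) = Σ Wₕ²(1−fₕ)sₕ²/nₕ with Wₕ = Nₕ/24470:
  Rural: (2015/24470)²·(1−335/2015)·1230000/335 = 20.757579
  Urban: (8508/24470)²·(1−1414/8508)·1975000/1414 = 140.7889
  Suburban: (13947/24470)²·(1−2496/13947)·94180/2496 = 10.063994
  → Var(ȳ_str) = 171.61047.
Var(ȳ_srs) = (1 − 4245/24470)·1775000/4245 = 345.60119.
deff = 171.61047 / 345.60119 = 0.4966.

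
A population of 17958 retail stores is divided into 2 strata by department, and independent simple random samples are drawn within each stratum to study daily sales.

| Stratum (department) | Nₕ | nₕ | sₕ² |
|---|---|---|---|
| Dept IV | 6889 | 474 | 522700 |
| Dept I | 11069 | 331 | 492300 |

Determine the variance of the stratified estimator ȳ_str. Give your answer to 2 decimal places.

Var(ȳ_str) = Σₕ Wₕ²(1 − fₕ)sₕ²/nₕ with Wₕ = Nₕ/N, N = 17958.
Dept IV: Wₕ = 0.38361733; term = 0.38361733²·(1 − 0.06880534)·522700/474 = 151.11622.
Dept I: Wₕ = 0.61638267; term = 0.61638267²·(1 − 0.02990333)·492300/331 = 548.17307.
Sum = 699.28929.

699.29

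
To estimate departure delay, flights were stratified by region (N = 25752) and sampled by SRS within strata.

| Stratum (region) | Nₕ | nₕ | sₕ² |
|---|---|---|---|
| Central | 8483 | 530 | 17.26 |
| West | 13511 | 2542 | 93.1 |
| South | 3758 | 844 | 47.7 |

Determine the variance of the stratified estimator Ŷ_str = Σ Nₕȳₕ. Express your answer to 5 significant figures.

8.2438 × 10^6

Var(Ŷ_str) = Σₕ Nₕ²(1 − fₕ)sₕ²/nₕ.
Central: 8483²·(1 − 530/8483)·17.26/530 = 2.1970775 × 10^6.
West: 13511²·(1 − 2542/13511)·93.1/2542 = 5.4278603 × 10^6.
South: 3758²·(1 − 844/3758)·47.7/844 = 618902.53.
Sum = 8.2438403 × 10^6.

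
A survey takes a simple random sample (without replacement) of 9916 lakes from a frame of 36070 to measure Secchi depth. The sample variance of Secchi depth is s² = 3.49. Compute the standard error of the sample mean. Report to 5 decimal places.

Under SRS without replacement, Var(ȳ) = (1 − f)·s²/n with f = n/N = 9916/36070 = 0.27490990.
Var(ȳ) = (1 − 0.27490990)·3.49/9916 = 0.72509010·3.5195643 × 10^-4 = 2.5520013 × 10^-4.
SE(ȳ) = √(2.5520013 × 10^-4) = 0.01597.

0.01597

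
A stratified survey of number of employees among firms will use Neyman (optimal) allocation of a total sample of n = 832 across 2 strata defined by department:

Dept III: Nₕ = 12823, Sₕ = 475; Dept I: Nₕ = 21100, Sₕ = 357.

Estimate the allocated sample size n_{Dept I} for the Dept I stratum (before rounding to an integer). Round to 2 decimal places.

460.02

Neyman allocation: nₕ = n·NₕSₕ / Σⱼ NⱼSⱼ.
Σ NⱼSⱼ = 12823·475 + 21100·357 = 1.3623625 × 10^7.
n_{Dept I} = 832·21100·357 / (1.3623625 × 10^7) = 460.02.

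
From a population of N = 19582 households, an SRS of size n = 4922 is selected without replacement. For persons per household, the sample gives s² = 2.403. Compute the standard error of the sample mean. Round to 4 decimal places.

Under SRS without replacement, Var(ȳ) = (1 − f)·s²/n with f = n/N = 4922/19582 = 0.25135328.
Var(ȳ) = (1 − 0.25135328)·2.403/4922 = 0.74864672·4.8821617 × 10^-4 = 3.6550143 × 10^-4.
SE(ȳ) = √(3.6550143 × 10^-4) = 0.0191.

0.0191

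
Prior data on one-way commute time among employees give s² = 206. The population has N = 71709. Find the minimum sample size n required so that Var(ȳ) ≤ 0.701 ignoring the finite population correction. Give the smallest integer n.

294

Without fpc, n₀ = s²/D = 206/0.701 = 293.8659.
Rounding up, n = 294.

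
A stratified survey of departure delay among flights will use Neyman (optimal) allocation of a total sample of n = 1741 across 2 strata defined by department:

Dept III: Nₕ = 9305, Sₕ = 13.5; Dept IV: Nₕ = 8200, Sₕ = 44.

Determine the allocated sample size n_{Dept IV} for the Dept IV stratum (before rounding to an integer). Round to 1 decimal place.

Neyman allocation: nₕ = n·NₕSₕ / Σⱼ NⱼSⱼ.
Σ NⱼSⱼ = 9305·13.5 + 8200·44 = 486417.5.
n_{Dept IV} = 1741·8200·44 / 486417.5 = 1291.4.

1291.4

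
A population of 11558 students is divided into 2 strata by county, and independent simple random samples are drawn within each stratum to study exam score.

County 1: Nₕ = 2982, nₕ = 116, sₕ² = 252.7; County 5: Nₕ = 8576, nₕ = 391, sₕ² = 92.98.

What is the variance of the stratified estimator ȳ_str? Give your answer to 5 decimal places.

0.26432

Var(ȳ_str) = Σₕ Wₕ²(1 − fₕ)sₕ²/nₕ with Wₕ = Nₕ/N, N = 11558.
County 1: Wₕ = 0.25800311; term = 0.25800311²·(1 − 0.03890007)·252.7/116 = 0.13936884.
County 5: Wₕ = 0.74199689; term = 0.74199689²·(1 − 0.04559235)·92.98/391 = 0.1249542.
Sum = 0.26432304.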